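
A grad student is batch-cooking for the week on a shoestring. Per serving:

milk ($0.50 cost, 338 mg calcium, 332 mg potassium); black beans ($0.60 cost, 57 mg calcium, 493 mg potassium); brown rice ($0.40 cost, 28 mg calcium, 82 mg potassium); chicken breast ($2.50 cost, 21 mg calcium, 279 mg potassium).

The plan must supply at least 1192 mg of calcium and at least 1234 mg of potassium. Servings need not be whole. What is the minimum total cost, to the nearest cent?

$1.84

milk only: max(1192/338, 1234/332) = 3.717 servings → $1.86.
black beans only: max(1192/57, 1234/493) = 20.91 servings → $12.55.
brown rice only: max(1192/28, 1234/82) = 42.57 servings → $17.03.
chicken breast only: max(1192/21, 1234/279) = 56.76 servings → $141.90.
milk + black beans with both tight: 3.502 servings and 0.1445 servings → $1.84.
milk + brown rice with both tight: 3.431 servings and 1.159 servings → $2.18.
milk + chicken breast with both tight: 3.511 servings and 0.2445 servings → $2.37.
black beans + brown rice with both targets exact would need a negative amount; discard.
black beans + chicken breast with both targets exact would need a negative amount; discard.
brown rice + chicken breast with both targets exact would need a negative amount; discard.
Cheapest feasible corner: $1.84.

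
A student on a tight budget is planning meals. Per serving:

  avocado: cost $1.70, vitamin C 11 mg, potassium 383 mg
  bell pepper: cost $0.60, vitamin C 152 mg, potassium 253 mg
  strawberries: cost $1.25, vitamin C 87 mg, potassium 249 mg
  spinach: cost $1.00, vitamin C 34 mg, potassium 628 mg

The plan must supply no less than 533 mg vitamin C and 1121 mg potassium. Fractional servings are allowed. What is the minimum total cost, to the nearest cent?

$2.46

Minimising a linear cost over {vitamin C ≥ 533, potassium ≥ 1121, servings ≥ 0} — the optimum is at a vertex, using one or two foods.
avocado only: max(533/11, 1121/383) = 48.45 servings → $82.37.
bell pepper only: max(533/152, 1121/253) = 4.431 servings → $2.66.
strawberries only: max(533/87, 1121/249) = 6.126 servings → $7.66.
spinach only: max(533/34, 1121/628) = 15.68 servings → $15.68.
avocado + bell pepper with both tight: 0.6412 servings and 3.46 servings → $3.17.
avocado + strawberries: the both-tight solution has a negative serving — not a feasible corner.
avocado + spinach: intersection lies outside the first quadrant.
bell pepper + strawberries with both tight: 2.222 servings and 2.244 servings → $4.14.
bell pepper + spinach with both tight: 3.415 servings and 0.4092 servings → $2.46.
strawberries + spinach: intersection lies outside the first quadrant.
Cheapest feasible corner: $2.46.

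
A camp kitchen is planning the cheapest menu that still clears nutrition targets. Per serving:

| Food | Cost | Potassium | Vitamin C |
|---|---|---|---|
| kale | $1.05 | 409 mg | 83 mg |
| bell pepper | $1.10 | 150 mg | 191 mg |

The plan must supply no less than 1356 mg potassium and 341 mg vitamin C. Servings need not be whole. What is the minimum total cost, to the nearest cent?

With two linear requirements the optimum uses one or two foods; enumerate the corners.
kale only: max(1356/409, 341/83) = 4.108 servings → $4.31.
bell pepper only: max(1356/150, 341/191) = 9.04 servings → $9.94.
kale + bell pepper with both tight: 3.165 servings and 0.4099 servings → $3.77.
Cheapest feasible corner: $3.77.

$3.77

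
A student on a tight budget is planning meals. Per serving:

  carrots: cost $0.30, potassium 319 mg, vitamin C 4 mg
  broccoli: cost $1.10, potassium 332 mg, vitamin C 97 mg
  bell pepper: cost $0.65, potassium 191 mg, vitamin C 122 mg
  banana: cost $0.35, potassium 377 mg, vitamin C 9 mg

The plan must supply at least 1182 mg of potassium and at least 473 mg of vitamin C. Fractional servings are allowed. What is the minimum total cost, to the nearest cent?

Check every corner: each single food scaled to meet both minima, and each pair solved so both constraints bind.
carrots only: max(1182/319, 473/4) = 118.2 servings → $35.48.
broccoli only: max(1182/332, 473/97) = 4.876 servings → $5.36.
bell pepper only: max(1182/191, 473/122) = 6.188 servings → $4.02.
banana only: max(1182/377, 473/9) = 52.56 servings → $18.39.
carrots + broccoli: the both-tight solution has a negative serving — not a feasible corner.
carrots + bell pepper with both tight: 1.412 servings and 3.831 servings → $2.91.
carrots + banana with both targets exact would need a negative amount; discard.
broccoli + bell pepper with both tight: 2.451 servings and 1.928 servings → $3.95.
broccoli + banana: intersection lies outside the first quadrant.
bell pepper + banana with both tight: 3.787 servings and 1.217 servings → $2.89.
So the least-cost plan costs $2.89.

$2.89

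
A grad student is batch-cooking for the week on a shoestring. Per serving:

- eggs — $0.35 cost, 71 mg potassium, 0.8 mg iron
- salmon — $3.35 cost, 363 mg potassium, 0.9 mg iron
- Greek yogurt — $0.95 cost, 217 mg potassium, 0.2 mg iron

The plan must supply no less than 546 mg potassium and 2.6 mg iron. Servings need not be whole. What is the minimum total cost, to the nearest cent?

eggs only: max(546/71, 2.6/0.8) = 7.69 servings → $2.69.
salmon only: max(546/363, 2.6/0.9) = 2.889 servings → $9.68.
Greek yogurt only: max(546/217, 2.6/0.2) = 13 servings → $12.35.
eggs + salmon with both tight: 1.997 servings and 1.113 servings → $4.43.
eggs + Greek yogurt with both tight: 2.854 servings and 1.582 servings → $2.50.
salmon + Greek yogurt: intersection lies outside the first quadrant.
The minimum over all feasible corners is $2.50.

$2.50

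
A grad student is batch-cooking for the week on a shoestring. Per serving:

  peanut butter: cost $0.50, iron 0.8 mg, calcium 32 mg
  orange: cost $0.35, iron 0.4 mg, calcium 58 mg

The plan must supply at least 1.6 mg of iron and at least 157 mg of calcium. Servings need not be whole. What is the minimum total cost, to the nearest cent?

This is a tiny linear program; its minimum lies at a vertex of the feasible set. List the vertices and price them.
peanut butter only: max(1.6/0.8, 157/32) = 4.906 servings → $2.45.
orange only: max(1.6/0.4, 157/58) = 4 servings → $1.40.
peanut butter + orange with both tight: 0.8929 servings and 2.214 servings → $1.22.
So the least-cost plan costs $1.22.

$1.22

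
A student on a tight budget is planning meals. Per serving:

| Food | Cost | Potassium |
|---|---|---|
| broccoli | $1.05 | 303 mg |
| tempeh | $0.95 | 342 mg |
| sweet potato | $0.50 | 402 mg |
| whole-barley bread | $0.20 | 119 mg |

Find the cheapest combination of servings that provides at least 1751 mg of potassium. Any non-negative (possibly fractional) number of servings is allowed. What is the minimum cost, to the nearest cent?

$2.18

Cost per mg of potassium: sweet potato $0.0012, whole-barley bread $0.0017, tempeh $0.0028, broccoli $0.0035.
With no serving limits, use only sweet potato: 1751 mg / 402 mg = 4.356 servings × $0.50 = $2.18.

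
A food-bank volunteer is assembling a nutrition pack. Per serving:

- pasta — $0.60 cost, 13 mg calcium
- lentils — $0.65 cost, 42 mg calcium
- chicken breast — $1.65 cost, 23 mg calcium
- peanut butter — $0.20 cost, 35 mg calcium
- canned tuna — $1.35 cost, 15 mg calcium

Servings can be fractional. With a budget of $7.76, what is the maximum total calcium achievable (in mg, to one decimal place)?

1358.0 mg

Calcium per dollar: peanut butter 175, lentils 64.62, pasta 21.67, chicken breast 13.94, canned tuna 11.11.
With no serving limits, spend the whole cost allowance on peanut butter: $7.76 / $0.20 × 35 mg = 1358.0 mg.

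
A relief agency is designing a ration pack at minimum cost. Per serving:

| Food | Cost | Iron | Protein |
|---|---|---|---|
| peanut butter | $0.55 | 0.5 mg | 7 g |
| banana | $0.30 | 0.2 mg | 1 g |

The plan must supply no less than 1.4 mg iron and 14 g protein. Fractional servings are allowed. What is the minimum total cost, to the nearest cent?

$1.54

The cheapest plan sits at a corner of the feasible region — with two constraints it uses at most two foods.
peanut butter only: max(1.4/0.5, 14/7) = 2.8 servings → $1.54.
banana only: max(1.4/0.2, 14/1) = 14 servings → $4.20.
peanut butter + banana with both tight: 1.556 servings and 3.111 servings → $1.79.
The minimum over all feasible corners is $1.54.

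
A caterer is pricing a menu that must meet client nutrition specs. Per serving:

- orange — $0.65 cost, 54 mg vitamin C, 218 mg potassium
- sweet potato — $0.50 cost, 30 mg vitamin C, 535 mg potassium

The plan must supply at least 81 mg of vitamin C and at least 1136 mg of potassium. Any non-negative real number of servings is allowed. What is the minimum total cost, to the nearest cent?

With two linear requirements the optimum uses one or two foods; enumerate the corners.
orange only: max(81/54, 1136/218) = 5.211 servings → $3.39.
sweet potato only: max(81/30, 1136/535) = 2.7 servings → $1.35.
orange + sweet potato with both tight: 0.4141 servings and 1.955 servings → $1.25.
So the least-cost plan costs $1.25.

$1.25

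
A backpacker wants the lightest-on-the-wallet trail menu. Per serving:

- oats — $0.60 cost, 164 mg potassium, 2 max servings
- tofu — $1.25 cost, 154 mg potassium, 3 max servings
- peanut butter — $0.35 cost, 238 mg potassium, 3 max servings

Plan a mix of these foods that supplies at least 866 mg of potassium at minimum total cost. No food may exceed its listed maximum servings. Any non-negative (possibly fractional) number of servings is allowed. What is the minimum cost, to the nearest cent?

$1.61

Cost per mg of potassium: peanut butter $0.0015, oats $0.0037, tofu $0.0081.
Take 3 servings of peanut butter: +714.0 mg potassium for $1.05 (total $1.05, still need 152.0 mg).
Take 0.9268 servings of oats: +152.0 mg potassium for $0.56 (total $1.61, still need 0.0 mg).
Greedy by cheapest-per-mg is optimal for a single linear constraint, so the minimum cost is $1.61.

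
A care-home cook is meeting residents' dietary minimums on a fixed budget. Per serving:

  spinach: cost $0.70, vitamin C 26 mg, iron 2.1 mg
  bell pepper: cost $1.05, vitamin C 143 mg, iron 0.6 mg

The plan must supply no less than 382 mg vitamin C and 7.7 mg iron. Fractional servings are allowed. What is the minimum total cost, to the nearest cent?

$4.36

Compare the cost at each extreme point of the feasible region.
spinach only: max(382/26, 7.7/2.1) = 14.69 servings → $10.28.
bell pepper only: max(382/143, 7.7/0.6) = 12.83 servings → $13.47.
spinach + bell pepper with both tight: 3.063 servings and 2.115 servings → $4.36.
Cheapest feasible corner: $4.36.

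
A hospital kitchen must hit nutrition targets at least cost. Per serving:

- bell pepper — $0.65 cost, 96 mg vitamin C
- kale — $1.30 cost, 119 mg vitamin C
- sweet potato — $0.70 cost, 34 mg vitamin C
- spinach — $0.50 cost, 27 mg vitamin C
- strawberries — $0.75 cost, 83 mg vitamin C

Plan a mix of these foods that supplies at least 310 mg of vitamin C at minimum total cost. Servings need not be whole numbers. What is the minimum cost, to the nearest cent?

Cost per mg of vitamin C: bell pepper $0.0068, strawberries $0.0090, kale $0.0109, spinach $0.0185, sweet potato $0.0206.
With no serving limits, use only bell pepper: 310 mg / 96 mg = 3.229 servings × $0.65 = $2.10.

$2.10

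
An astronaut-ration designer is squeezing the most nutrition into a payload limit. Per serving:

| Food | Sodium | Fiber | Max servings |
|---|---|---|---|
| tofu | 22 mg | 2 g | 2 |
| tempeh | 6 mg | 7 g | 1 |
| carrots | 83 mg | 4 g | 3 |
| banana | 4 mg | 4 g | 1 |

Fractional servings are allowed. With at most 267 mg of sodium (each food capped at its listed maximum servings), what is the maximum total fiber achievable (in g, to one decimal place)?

25.3 g

Fiber per mg sodium: tempeh 1.167, banana 1, tofu 0.09091, carrots 0.04819.
Take 1 serving of tempeh: uses 6 mg sodium, +7.0 g fiber (running total 7.0 g).
Take 1 serving of banana: uses 4 mg sodium, +4.0 g fiber (running total 11.0 g).
Take 2 servings of tofu: uses 44 mg sodium, +4.0 g fiber (running total 15.0 g).
Take 2.566 servings of carrots: uses 213 mg sodium, +10.3 g fiber (running total 25.3 g).
Filling greedily by fiber-per-mg sodium is optimal for one linear limit, giving 25.3 g.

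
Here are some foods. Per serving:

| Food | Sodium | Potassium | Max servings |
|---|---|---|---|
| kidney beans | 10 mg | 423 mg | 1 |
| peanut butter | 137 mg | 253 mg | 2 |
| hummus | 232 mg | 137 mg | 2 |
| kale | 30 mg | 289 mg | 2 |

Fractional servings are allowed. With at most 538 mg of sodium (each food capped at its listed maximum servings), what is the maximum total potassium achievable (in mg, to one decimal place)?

Potassium per mg sodium: kidney beans 42.3, kale 9.633, peanut butter 1.847, hummus 0.5905.
Take 1 serving of kidney beans: uses 10 mg sodium, +423.0 mg potassium (running total 423.0 mg).
Take 2 servings of kale: uses 60 mg sodium, +578.0 mg potassium (running total 1001.0 mg).
Take 2 servings of peanut butter: uses 274 mg sodium, +506.0 mg potassium (running total 1507.0 mg).
Take 0.8362 servings of hummus: uses 194 mg sodium, +114.6 mg potassium (running total 1621.6 mg).
Filling greedily by potassium-per-mg sodium is optimal for one linear limit, giving 1621.6 mg.

1621.6 mg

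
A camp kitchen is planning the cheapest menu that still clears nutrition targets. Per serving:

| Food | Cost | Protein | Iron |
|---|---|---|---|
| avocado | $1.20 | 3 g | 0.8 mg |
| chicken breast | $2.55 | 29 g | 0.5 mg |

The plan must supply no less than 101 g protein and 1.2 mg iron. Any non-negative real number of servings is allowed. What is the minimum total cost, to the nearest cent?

An LP optimum is at a vertex; with two nutrient constraints at most two foods are used. Check each candidate.
avocado only: max(101/3, 1.2/0.8) = 33.67 servings → $40.40.
chicken breast only: max(101/29, 1.2/0.5) = 3.483 servings → $8.88.
avocado + chicken breast: the both-tight solution has a negative serving — not a feasible corner.
Cheapest feasible corner: $8.88.

$8.88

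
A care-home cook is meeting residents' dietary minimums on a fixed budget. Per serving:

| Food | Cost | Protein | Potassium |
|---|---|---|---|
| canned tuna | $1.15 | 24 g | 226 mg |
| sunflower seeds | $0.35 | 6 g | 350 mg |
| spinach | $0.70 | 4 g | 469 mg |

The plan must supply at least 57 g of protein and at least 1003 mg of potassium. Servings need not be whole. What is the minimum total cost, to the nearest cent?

Check every corner: each single food scaled to meet both minima, and each pair solved so both constraints bind.
canned tuna only: max(57/24, 1003/226) = 4.438 servings → $5.10.
sunflower seeds only: max(57/6, 1003/350) = 9.5 servings → $3.33.
spinach only: max(57/4, 1003/469) = 14.25 servings → $9.97.
canned tuna + sunflower seeds with both tight: 1.978 servings and 1.589 servings → $2.83.
canned tuna + spinach with both tight: 2.195 servings and 1.081 servings → $3.28.
sunflower seeds + spinach: the both-tight solution has a negative serving — not a feasible corner.
The minimum over all feasible corners is $2.83.

$2.83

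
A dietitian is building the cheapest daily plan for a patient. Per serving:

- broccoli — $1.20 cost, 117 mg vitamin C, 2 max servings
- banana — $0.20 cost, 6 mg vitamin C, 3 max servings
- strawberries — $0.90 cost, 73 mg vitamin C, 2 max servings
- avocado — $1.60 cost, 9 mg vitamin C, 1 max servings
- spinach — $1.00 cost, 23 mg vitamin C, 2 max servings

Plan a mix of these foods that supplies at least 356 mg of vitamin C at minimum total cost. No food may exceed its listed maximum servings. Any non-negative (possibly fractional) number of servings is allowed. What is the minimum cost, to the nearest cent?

Cost per mg of vitamin C: broccoli $0.0103, strawberries $0.0123, banana $0.0333, spinach $0.0435, avocado $0.1778.
Take 2 servings of broccoli: +234.0 mg vitamin C for $2.40 (total $2.40, still need 122.0 mg).
Take 1.671 servings of strawberries: +122.0 mg vitamin C for $1.50 (total $3.90, still need 0.0 mg).
Greedy by cheapest-per-mg is optimal for a single linear constraint, so the minimum cost is $3.90.

$3.90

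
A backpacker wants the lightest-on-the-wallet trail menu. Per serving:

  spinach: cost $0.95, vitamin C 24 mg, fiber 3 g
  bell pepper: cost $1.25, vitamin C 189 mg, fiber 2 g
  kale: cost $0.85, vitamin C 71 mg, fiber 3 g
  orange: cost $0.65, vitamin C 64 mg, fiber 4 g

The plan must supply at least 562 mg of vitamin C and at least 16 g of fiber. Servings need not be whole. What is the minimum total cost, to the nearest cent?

$4.40

spinach only: max(562/24, 16/3) = 23.42 servings → $22.25.
bell pepper only: max(562/189, 16/2) = 8 servings → $10.00.
kale only: max(562/71, 16/3) = 7.915 servings → $6.73.
orange only: max(562/64, 16/4) = 8.781 servings → $5.71.
spinach + bell pepper with both tight: 3.661 servings and 2.509 servings → $6.61.
spinach + kale: intersection lies outside the first quadrant.
spinach + orange: the both-tight solution has a negative serving — not a feasible corner.
bell pepper + kale with both tight: 1.294 servings and 4.471 servings → $5.42.
bell pepper + orange with both tight: 1.949 servings and 3.025 servings → $4.40.
kale + orange with both targets exact would need a negative amount; discard.
So the least-cost plan costs $4.40.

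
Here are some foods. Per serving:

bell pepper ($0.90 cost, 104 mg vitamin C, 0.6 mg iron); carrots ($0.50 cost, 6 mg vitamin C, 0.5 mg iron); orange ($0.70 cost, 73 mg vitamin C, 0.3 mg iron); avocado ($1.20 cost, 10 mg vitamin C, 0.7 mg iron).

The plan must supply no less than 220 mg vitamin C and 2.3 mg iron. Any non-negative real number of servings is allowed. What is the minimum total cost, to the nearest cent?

$2.90

At the optimum either one food covers both requirements or two foods hit both targets exactly; no other combination can be cheaper.
bell pepper only: max(220/104, 2.3/0.6) = 3.833 servings → $3.45.
carrots only: max(220/6, 2.3/0.5) = 36.67 servings → $18.33.
orange only: max(220/73, 2.3/0.3) = 7.667 servings → $5.37.
avocado only: max(220/10, 2.3/0.7) = 22 servings → $26.40.
bell pepper + carrots with both tight: 1.988 servings and 2.215 servings → $2.90.
bell pepper + orange: the both-tight solution has a negative serving — not a feasible corner.
bell pepper + avocado with both tight: 1.961 servings and 1.605 servings → $3.69.
carrots + orange with both tight: 2.937 servings and 2.772 servings → $3.41.
carrots + avocado: the both-tight solution has a negative serving — not a feasible corner.
orange + avocado with both tight: 2.723 servings and 2.119 servings → $4.45.
So the least-cost plan costs $2.90.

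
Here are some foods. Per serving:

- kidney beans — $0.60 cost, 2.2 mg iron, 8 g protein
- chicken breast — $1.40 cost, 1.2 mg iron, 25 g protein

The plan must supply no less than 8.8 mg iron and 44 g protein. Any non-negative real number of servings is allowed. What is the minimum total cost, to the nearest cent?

With two linear requirements the optimum uses one or two foods; enumerate the corners.
kidney beans only: max(8.8/2.2, 44/8) = 5.5 servings → $3.30.
chicken breast only: max(8.8/1.2, 44/25) = 7.333 servings → $10.27.
kidney beans + chicken breast with both tight: 3.683 servings and 0.5815 servings → $3.02.
Cheapest feasible corner: $3.02.

$3.02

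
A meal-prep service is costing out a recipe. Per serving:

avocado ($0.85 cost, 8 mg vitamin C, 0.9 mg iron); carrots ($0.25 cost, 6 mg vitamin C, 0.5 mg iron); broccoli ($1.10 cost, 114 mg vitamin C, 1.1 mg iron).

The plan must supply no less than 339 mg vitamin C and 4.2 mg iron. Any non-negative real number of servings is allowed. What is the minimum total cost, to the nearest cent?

This is a tiny linear program; its minimum lies at a vertex of the feasible set. List the vertices and price them.
avocado only: max(339/8, 4.2/0.9) = 42.38 servings → $36.02.
carrots only: max(339/6, 4.2/0.5) = 56.5 servings → $14.12.
broccoli only: max(339/114, 4.2/1.1) = 3.818 servings → $4.20.
avocado + carrots: the both-tight solution has a negative serving — not a feasible corner.
avocado + broccoli with both tight: 1.129 servings and 2.894 servings → $4.14.
carrots + broccoli with both tight: 2.101 servings and 2.863 servings → $3.67.
Cheapest feasible corner: $3.67.

$3.67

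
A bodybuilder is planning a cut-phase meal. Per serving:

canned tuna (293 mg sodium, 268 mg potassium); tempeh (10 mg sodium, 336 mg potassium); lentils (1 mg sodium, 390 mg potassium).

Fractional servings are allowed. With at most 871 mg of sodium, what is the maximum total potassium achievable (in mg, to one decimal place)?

339690.0 mg

Potassium per mg sodium: lentils 390, tempeh 33.6, canned tuna 0.9147.
With no serving limits, spend the whole sodium allowance on lentils: 871 mg / 1 mg × 390 mg = 339690.0 mg.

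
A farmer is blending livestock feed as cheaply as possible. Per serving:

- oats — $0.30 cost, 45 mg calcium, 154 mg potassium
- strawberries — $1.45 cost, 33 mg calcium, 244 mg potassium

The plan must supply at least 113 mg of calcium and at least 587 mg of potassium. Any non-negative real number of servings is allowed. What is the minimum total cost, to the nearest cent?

With two linear requirements the optimum uses one or two foods; enumerate the corners.
oats only: max(113/45, 587/154) = 3.812 servings → $1.14.
strawberries only: max(113/33, 587/244) = 3.424 servings → $4.97.
oats + strawberries with both tight: 1.39 servings and 1.528 servings → $2.63.
The minimum over all feasible corners is $1.14.

$1.14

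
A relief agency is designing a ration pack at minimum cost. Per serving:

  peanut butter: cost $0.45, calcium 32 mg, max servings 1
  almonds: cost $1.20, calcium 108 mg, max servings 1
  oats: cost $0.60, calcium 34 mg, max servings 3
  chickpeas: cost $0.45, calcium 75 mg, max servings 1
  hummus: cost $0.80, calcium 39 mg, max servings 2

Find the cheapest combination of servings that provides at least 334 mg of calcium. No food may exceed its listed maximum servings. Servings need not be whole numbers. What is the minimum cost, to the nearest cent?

$4.25

Cost per mg of calcium: chickpeas $0.0060, almonds $0.0111, peanut butter $0.0141, oats $0.0176, hummus $0.0205.
Take 1 serving of chickpeas: +75.0 mg calcium for $0.45 (total $0.45, still need 259.0 mg).
Take 1 serving of almonds: +108.0 mg calcium for $1.20 (total $1.65, still need 151.0 mg).
Take 1 serving of peanut butter: +32.0 mg calcium for $0.45 (total $2.10, still need 119.0 mg).
Take 3 servings of oats: +102.0 mg calcium for $1.80 (total $3.90, still need 17.0 mg).
Take 0.4359 servings of hummus: +17.0 mg calcium for $0.35 (total $4.25, still need 0.0 mg).
Filling from the cheapest source first is optimal under one linear minimum: $4.25.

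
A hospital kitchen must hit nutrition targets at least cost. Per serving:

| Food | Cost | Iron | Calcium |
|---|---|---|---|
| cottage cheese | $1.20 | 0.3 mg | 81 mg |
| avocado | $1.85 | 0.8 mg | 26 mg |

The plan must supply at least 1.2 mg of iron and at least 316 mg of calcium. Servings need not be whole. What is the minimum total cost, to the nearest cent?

A basic optimal solution has at most two foods positive. Try each food alone and each pair with both targets met exactly.
cottage cheese only: max(1.2/0.3, 316/81) = 4 servings → $4.80.
avocado only: max(1.2/0.8, 316/26) = 12.15 servings → $22.48.
cottage cheese + avocado with both tight: 3.888 servings and 0.04211 servings → $4.74.
The minimum over all feasible corners is $4.74.

$4.74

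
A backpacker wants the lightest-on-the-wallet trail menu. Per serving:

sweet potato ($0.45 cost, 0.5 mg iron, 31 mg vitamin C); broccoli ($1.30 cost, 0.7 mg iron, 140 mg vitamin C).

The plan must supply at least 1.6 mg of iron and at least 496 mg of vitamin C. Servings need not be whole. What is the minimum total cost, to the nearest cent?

For a min-cost LP with two ≥-constraints, a basic feasible solution has at most two positive variables.
sweet potato only: max(1.6/0.5, 496/31) = 16 servings → $7.20.
broccoli only: max(1.6/0.7, 496/140) = 3.543 servings → $4.61.
sweet potato + broccoli with both targets exact would need a negative amount; discard.
Cheapest feasible corner: $4.61.

$4.61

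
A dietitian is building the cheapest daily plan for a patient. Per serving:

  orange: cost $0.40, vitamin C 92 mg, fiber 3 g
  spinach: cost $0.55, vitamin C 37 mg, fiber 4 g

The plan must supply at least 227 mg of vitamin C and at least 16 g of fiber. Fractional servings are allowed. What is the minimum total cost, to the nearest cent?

$2.13

For a min-cost LP with two ≥-constraints, a basic feasible solution has at most two positive variables.
orange only: max(227/92, 16/3) = 5.333 servings → $2.13.
spinach only: max(227/37, 16/4) = 6.135 servings → $3.37.
orange + spinach with both tight: 1.23 servings and 3.078 servings → $2.18.
Cheapest feasible corner: $2.13.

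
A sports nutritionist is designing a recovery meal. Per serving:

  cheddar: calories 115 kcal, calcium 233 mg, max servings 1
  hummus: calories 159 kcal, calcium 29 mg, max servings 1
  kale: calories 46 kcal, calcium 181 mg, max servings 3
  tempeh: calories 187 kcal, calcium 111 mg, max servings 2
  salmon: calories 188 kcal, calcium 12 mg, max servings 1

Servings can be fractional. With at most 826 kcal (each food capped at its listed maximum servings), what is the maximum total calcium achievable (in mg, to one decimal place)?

Calcium per kcal: kale 3.935, cheddar 2.026, tempeh 0.5936, hummus 0.1824, salmon 0.06383.
Take 3 servings of kale: uses 138 kcal, +543.0 mg calcium (running total 543.0 mg).
Take 1 serving of cheddar: uses 115 kcal, +233.0 mg calcium (running total 776.0 mg).
Take 2 servings of tempeh: uses 374 kcal, +222.0 mg calcium (running total 998.0 mg).
Take 1 serving of hummus: uses 159 kcal, +29.0 mg calcium (running total 1027.0 mg).
Take 0.2128 servings of salmon: uses 40 kcal, +2.6 mg calcium (running total 1029.6 mg).
Greedy by best ratio exhausts the calories allowance optimally: 1029.6 mg.

1029.6 mg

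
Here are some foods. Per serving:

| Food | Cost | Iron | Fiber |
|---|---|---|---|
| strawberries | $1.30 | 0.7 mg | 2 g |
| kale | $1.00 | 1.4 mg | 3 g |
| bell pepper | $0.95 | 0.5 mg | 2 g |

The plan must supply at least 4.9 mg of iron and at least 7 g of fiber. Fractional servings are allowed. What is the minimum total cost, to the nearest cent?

Compare the cost at each extreme point of the feasible region.
strawberries only: max(4.9/0.7, 7/2) = 7 servings → $9.10.
kale only: max(4.9/1.4, 7/3) = 3.5 servings → $3.50.
bell pepper only: max(4.9/0.5, 7/2) = 9.8 servings → $9.31.
strawberries + kale: the both-tight solution has a negative serving — not a feasible corner.
strawberries + bell pepper: intersection lies outside the first quadrant.
kale + bell pepper: intersection lies outside the first quadrant.
The minimum over all feasible corners is $3.50.

$3.50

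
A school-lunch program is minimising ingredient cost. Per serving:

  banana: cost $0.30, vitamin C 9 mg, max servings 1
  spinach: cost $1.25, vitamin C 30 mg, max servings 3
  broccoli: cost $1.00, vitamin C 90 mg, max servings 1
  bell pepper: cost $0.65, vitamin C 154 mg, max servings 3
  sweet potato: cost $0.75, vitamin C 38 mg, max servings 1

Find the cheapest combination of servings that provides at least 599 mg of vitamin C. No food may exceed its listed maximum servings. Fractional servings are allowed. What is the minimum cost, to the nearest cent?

Cost per mg of vitamin C: bell pepper $0.0042, broccoli $0.0111, sweet potato $0.0197, banana $0.0333, spinach $0.0417.
Take 3 servings of bell pepper: +462.0 mg vitamin C for $1.95 (total $1.95, still need 137.0 mg).
Take 1 serving of broccoli: +90.0 mg vitamin C for $1.00 (total $2.95, still need 47.0 mg).
Take 1 serving of sweet potato: +38.0 mg vitamin C for $0.75 (total $3.70, still need 9.0 mg).
Take 1 serving of banana: +9.0 mg vitamin C for $0.30 (total $4.00, still need 0.0 mg).
Filling from the cheapest source first is optimal under one linear minimum: $4.00.

$4.00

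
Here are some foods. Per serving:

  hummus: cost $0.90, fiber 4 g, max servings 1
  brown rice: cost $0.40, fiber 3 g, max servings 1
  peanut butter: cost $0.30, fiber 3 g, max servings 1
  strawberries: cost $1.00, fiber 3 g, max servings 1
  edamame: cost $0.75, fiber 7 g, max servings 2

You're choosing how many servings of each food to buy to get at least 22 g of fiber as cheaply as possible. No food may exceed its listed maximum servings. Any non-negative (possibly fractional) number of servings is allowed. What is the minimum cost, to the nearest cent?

$2.65

Cost per g of fiber: peanut butter $0.1000, edamame $0.1071, brown rice $0.1333, hummus $0.2250, strawberries $0.3333.
Take 1 serving of peanut butter: +3.0 g fiber for $0.30 (total $0.30, still need 19.0 g).
Take 2 servings of edamame: +14.0 g fiber for $1.50 (total $1.80, still need 5.0 g).
Take 1 serving of brown rice: +3.0 g fiber for $0.40 (total $2.20, still need 2.0 g).
Take 0.5 servings of hummus: +2.0 g fiber for $0.45 (total $2.65, still need 0.0 g).
Greedy by cheapest-per-g is optimal for a single linear constraint, so the minimum cost is $2.65.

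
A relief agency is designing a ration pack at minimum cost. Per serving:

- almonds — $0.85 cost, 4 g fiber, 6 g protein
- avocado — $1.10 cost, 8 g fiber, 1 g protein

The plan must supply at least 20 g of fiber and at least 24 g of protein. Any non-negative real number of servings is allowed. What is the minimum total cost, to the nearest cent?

Two binding constraints pin down two serving amounts, so the optimal mix uses at most two foods. The candidates are each food alone (scaled to the tighter of fiber/protein) and each pair with both constraints tight.
almonds only: max(20/4, 24/6) = 5 servings → $4.25.
avocado only: max(20/8, 24/1) = 24 servings → $26.40.
almonds + avocado with both tight: 3.909 servings and 0.5455 servings → $3.92.
So the least-cost plan costs $3.92.

$3.92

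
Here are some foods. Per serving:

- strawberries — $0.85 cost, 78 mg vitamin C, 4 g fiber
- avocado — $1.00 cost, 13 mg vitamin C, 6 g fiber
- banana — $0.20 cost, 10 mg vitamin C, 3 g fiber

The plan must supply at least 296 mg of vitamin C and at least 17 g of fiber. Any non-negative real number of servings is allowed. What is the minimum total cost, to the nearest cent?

For a min-cost LP with two ≥-constraints, a basic feasible solution has at most two positive variables.
strawberries only: max(296/78, 17/4) = 4.25 servings → $3.61.
avocado only: max(296/13, 17/6) = 22.77 servings → $22.77.
banana only: max(296/10, 17/3) = 29.6 servings → $5.92.
strawberries + avocado with both tight: 3.738 servings and 0.3413 servings → $3.52.
strawberries + banana with both tight: 3.701 servings and 0.732 servings → $3.29.
avocado + banana: the both-tight solution has a negative serving — not a feasible corner.
The minimum over all feasible corners is $3.29.

$3.29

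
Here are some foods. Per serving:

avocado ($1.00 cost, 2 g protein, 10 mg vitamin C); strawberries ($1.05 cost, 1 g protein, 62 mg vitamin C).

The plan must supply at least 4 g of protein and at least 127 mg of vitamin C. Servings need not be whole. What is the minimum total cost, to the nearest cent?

$3.03

Compare the cost at each extreme point of the feasible region.
avocado only: max(4/2, 127/10) = 12.7 servings → $12.70.
strawberries only: max(4/1, 127/62) = 4 servings → $4.20.
avocado + strawberries with both tight: 1.061 servings and 1.877 servings → $3.03.
Cheapest feasible corner: $3.03.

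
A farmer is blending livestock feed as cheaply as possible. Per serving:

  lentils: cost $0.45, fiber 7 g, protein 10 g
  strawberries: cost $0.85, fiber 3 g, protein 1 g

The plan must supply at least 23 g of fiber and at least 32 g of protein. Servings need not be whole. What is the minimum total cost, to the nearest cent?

Compare the cost at each extreme point of the feasible region.
lentils only: max(23/7, 32/10) = 3.286 servings → $1.48.
strawberries only: max(23/3, 32/1) = 32 servings → $27.20.
lentils + strawberries with both tight: 3.174 servings and 0.2609 servings → $1.65.
The minimum over all feasible corners is $1.48.

$1.48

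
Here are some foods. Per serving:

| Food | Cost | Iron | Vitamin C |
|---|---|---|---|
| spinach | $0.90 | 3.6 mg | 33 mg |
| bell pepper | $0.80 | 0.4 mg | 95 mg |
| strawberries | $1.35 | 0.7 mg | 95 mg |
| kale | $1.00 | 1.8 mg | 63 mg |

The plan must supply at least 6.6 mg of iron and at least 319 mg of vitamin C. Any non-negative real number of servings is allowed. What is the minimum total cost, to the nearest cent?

$3.63

With two linear requirements the optimum uses one or two foods; enumerate the corners.
spinach only: max(6.6/3.6, 319/33) = 9.667 servings → $8.70.
bell pepper only: max(6.6/0.4, 319/95) = 16.5 servings → $13.20.
strawberries only: max(6.6/0.7, 319/95) = 9.429 servings → $12.73.
kale only: max(6.6/1.8, 319/63) = 5.063 servings → $5.06.
spinach + bell pepper with both tight: 1.519 servings and 2.83 servings → $3.63.
spinach + strawberries with both tight: 1.266 servings and 2.918 servings → $5.08.
spinach + kale: intersection lies outside the first quadrant.
bell pepper + strawberries: the both-tight solution has a negative serving — not a feasible corner.
bell pepper + kale with both tight: 1.086 servings and 3.425 servings → $4.29.
strawberries + kale with both tight: 1.248 servings and 3.181 servings → $4.87.
So the least-cost plan costs $3.63.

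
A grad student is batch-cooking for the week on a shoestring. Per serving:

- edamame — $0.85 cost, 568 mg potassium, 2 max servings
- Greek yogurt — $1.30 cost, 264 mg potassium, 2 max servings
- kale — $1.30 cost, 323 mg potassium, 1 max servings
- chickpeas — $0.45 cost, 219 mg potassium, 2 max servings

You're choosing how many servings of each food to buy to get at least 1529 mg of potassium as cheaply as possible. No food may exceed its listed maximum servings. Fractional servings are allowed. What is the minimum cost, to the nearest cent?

Cost per mg of potassium: edamame $0.0015, chickpeas $0.0021, kale $0.0040, Greek yogurt $0.0049.
Take 2 servings of edamame: +1136.0 mg potassium for $1.70 (total $1.70, still need 393.0 mg).
Take 1.795 servings of chickpeas: +393.0 mg potassium for $0.81 (total $2.51, still need 0.0 mg).
Filling from the cheapest source first is optimal under one linear minimum: $2.51.

$2.51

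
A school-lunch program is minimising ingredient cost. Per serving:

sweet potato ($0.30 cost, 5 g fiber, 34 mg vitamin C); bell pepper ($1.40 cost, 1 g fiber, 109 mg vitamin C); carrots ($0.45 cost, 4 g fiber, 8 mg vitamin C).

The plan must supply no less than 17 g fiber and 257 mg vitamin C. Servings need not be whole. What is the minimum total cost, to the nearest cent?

$2.27

Two binding constraints pin down two serving amounts, so the optimal mix uses at most two foods. The candidates are each food alone (scaled to the tighter of fiber/vitamin C) and each pair with both constraints tight.
sweet potato only: max(17/5, 257/34) = 7.559 servings → $2.27.
bell pepper only: max(17/1, 257/109) = 17 servings → $23.80.
carrots only: max(17/4, 257/8) = 32.12 servings → $14.46.
sweet potato + bell pepper with both tight: 3.123 servings and 1.384 servings → $2.87.
sweet potato + carrots: the both-tight solution has a negative serving — not a feasible corner.
bell pepper + carrots with both tight: 2.084 servings and 3.729 servings → $4.60.
So the least-cost plan costs $2.27.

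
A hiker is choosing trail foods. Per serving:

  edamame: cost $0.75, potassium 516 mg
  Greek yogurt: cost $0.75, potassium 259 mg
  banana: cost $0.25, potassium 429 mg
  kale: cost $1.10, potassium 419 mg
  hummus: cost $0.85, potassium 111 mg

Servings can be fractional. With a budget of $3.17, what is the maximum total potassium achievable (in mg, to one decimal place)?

5439.7 mg

Potassium per dollar: banana 1716, edamame 688, kale 380.9, Greek yogurt 345.3, hummus 130.6.
With no serving limits, spend the whole cost allowance on banana: $3.17 / $0.25 × 429 mg = 5439.7 mg.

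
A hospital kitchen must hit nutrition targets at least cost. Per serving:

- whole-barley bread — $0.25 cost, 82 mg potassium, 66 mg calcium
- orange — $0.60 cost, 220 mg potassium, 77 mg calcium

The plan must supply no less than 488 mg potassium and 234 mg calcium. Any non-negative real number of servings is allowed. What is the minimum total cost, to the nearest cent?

$1.38

At the optimum either one food covers both requirements or two foods hit both targets exactly; no other combination can be cheaper.
whole-barley bread only: max(488/82, 234/66) = 5.951 servings → $1.49.
orange only: max(488/220, 234/77) = 3.039 servings → $1.82.
whole-barley bread + orange with both tight: 1.694 servings and 1.587 servings → $1.38.
The minimum over all feasible corners is $1.38.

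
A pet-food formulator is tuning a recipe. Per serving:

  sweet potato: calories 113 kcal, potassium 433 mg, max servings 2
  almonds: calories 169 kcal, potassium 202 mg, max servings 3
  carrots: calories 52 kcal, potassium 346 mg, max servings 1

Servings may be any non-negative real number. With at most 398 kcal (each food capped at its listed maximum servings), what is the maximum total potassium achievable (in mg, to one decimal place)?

Potassium per kcal: carrots 6.654, sweet potato 3.832, almonds 1.195.
Take 1 serving of carrots: uses 52 kcal, +346.0 mg potassium (running total 346.0 mg).
Take 2 servings of sweet potato: uses 226 kcal, +866.0 mg potassium (running total 1212.0 mg).
Take 0.7101 servings of almonds: uses 120 kcal, +143.4 mg potassium (running total 1355.4 mg).
Greedy by best ratio exhausts the calories allowance optimally: 1355.4 mg.

1355.4 mg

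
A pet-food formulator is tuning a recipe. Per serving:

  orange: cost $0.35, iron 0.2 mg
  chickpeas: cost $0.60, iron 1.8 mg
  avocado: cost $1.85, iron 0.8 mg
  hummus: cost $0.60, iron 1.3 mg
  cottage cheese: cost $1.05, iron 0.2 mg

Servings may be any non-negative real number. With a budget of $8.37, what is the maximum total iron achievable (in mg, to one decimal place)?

25.1 mg

Iron per dollar: chickpeas 3, hummus 2.167, orange 0.5714, avocado 0.4324, cottage cheese 0.1905.
With no serving limits, spend the whole cost allowance on chickpeas: $8.37 / $0.60 × 1.8 mg = 25.1 mg.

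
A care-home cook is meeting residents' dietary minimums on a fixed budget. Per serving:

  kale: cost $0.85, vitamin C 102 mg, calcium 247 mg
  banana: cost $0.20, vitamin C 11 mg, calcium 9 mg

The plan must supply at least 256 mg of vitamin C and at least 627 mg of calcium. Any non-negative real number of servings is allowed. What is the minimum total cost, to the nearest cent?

Minimising a linear cost over {vitamin C ≥ 256, calcium ≥ 627, servings ≥ 0} — the optimum is at a vertex, using one or two foods.
kale only: max(256/102, 627/247) = 2.538 servings → $2.16.
banana only: max(256/11, 627/9) = 69.67 servings → $13.93.
kale + banana: intersection lies outside the first quadrant.
The minimum over all feasible corners is $2.16.

$2.16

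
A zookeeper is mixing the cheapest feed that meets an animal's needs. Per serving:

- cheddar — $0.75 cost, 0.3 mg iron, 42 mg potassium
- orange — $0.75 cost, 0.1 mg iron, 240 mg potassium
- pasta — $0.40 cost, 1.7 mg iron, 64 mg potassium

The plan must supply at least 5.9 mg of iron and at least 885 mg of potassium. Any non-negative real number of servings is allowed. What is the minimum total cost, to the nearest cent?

$3.43

Check every corner: each single food scaled to meet both minima, and each pair solved so both constraints bind.
cheddar only: max(5.9/0.3, 885/42) = 21.07 servings → $15.80.
orange only: max(5.9/0.1, 885/240) = 59 servings → $44.25.
pasta only: max(5.9/1.7, 885/64) = 13.83 servings → $5.53.
cheddar + orange with both tight: 19.58 servings and 0.2611 servings → $14.88.
cheddar + pasta: the both-tight solution has a negative serving — not a feasible corner.
orange + pasta with both tight: 2.806 servings and 3.306 servings → $3.43.
So the least-cost plan costs $3.43.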